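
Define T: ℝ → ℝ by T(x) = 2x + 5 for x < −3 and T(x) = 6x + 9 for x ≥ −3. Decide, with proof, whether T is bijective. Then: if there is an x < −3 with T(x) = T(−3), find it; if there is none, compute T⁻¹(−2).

Both pieces are strictly increasing (slopes 2 and 6), so each is injective on its own interval.
The left piece maps (−∞, −3) onto (−∞, −1); the right piece maps [−3, ∞) onto [−9, ∞).
These images overlap. In particular T(−3) = −9 (right piece), and solving 2x + 5 = −9 on the left piece gives x = −7 < −3.
So T(−7) = T(−3) with −7 ≠ −3, and T is not injective, hence not bijective. This x = −7 is the requested value below −3.

-7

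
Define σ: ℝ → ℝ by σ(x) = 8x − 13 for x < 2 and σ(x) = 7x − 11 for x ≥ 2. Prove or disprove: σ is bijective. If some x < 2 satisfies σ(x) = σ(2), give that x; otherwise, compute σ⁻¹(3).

2

Both pieces are strictly increasing (slopes 8 and 7), so each is injective on its own interval.
The left piece maps (−∞, 2) onto (−∞, 3); the right piece maps [2, ∞) onto [3, ∞).
Since 3 = 3, the images partition ℝ: σ is injective and surjective, hence bijective.
Because the two images are disjoint, no x < 2 has σ(x) = σ(2), so we compute σ⁻¹(3): 3 lies in [3, ∞), so solve 7x − 11 = 3: x = (3 + 11)/7 = 2.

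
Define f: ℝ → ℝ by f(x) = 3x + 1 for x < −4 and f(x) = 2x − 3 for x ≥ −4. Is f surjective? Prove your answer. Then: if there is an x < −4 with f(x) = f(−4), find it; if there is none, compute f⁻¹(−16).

Both pieces are strictly increasing (slopes 3 and 2), so each is injective on its own interval.
The left piece maps (−∞, −4) onto (−∞, −11); the right piece maps [−4, ∞) onto [−11, ∞).
These images together cover ℝ, so f is surjective.
Because the two images are disjoint, no x < −4 has f(x) = f(−4), so we compute f⁻¹(−16): −16 lies in (−∞, −11), so solve 3x + 1 = −16: x = (−16 − 1)/3 = −17/3.

-17/3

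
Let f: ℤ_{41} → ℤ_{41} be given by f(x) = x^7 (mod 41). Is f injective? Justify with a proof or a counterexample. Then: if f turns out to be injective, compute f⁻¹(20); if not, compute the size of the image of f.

5

Since 41 is prime, the nonzero elements of ℤ_{41} form a cyclic group of order 40.
As gcd(7, 40) = 1, raising to the 7th power is a bijection on this group: if x_1^7 ≡ x_2^7 then (x_1x_2^{−1})^7 = 1, and the only element of order dividing gcd(7, 40) = 1 is 1, so x_1 = x_2.
With f(0) = 0 this makes f injective on all of ℤ_{41}, hence bijective (finite equal-size domain and codomain). In particular f is injective.
Since f is injective, we find the preimage of 20. The inverse of x ↦ x^7 on (ℤ_{41})^× is x ↦ x^23, because 7·23 = 161 = 4·40 + 1 ≡ 1 (mod 40) and x^{40} = 1 for x ≠ 0 (Fermat). So f⁻¹(20) = 20^23 mod 41.
Repeated squaring mod 41: 20^1 ≡ 20, 20^2 ≡ 20² = 400 ≡ 31, 20^4 ≡ 31² = 961 ≡ 18, 20^8 ≡ 18² = 324 ≡ 37, 20^16 ≡ 37² = 1369 ≡ 16. Since 23 = 16 + 4 + 2 + 1, 20^23 ≡ 16·18·31·20: 16·18 = 288 ≡ 1, then 1·31 = 31, then 31·20 = 620 ≡ 5. So 20^23 ≡ 5 (mod 41).
Hence f⁻¹(20) = 5.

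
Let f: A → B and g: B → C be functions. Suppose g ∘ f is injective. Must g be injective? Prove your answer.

No. Take A = {1, 2, 3}, B = {1, 2, 3, 4}, C = {1, 2, 3, 4}, f(a) = a for each a ∈ A, and g(b) = 3 if b ∈ {3, 4} else g(b) = b.
Then g ∘ f = f is injective (A ⊂ B and f is the inclusion), but g(3) = g(4) = 3 with 3 ≠ 4, so g is not injective.

not injective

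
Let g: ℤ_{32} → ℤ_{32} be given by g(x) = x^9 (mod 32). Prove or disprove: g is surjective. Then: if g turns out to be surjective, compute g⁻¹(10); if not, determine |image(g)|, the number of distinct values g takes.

17

g(0) = 0^9 = 0.
g(2): Repeated squaring mod 32: 2^1 ≡ 2, 2^2 ≡ 2² = 4, 2^4 ≡ 4² = 16, 2^8 ≡ 16² = 256 ≡ 0. Since 9 = 8 + 1, 2^9 ≡ 0·2: 0·2 = 0. So 2^9 ≡ 0 (mod 32).
So g(0) = g(2) = 0 while 0 ≠ 2, therefore g is not injective.
A non-injective map from the 32-element set ℤ_{32} to itself takes at most 31 distinct values, so it cannot be surjective. Thus g is not surjective.
Since g is not surjective, we determine |image(g)|. Computing x^9 mod 32 for each x (by repeated squaring, reducing mod 32 at every step), the values g(0), g(1), …, g(31) are: 0, 1, 0, 3, 0, 5, 0, 7, 0, 9, 0, 11, 0, 13, 0, 15, 0, 17, 0, 19, 0, 21, 0, 23, 0, 25, 0, 27, 0, 29, 0, 31.
The distinct values are {0, 1, 3, 5, 7, 9, 11, 13, 15, 17, 19, 21, 23, 25, 27, 29, 31}; there are 17 of them.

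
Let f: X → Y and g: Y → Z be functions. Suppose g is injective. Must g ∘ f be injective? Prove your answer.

No. Take X = {0, 1}, Y = Z = {0, 1, 2}, f(0) = f(1) = 0, and g = identity (injective).
Then (g ∘ f)(0) = (g ∘ f)(1) = 0 with 0 ≠ 1, so g ∘ f is not injective.

not injective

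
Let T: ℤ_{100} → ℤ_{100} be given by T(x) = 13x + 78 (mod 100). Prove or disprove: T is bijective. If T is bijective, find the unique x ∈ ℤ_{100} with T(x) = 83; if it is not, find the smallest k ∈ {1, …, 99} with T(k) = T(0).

If T(x_1) = T(x_2), then 13x_1 ≡ 13x_2 (mod 100). Because gcd(13, 100) = 1, we may cancel 13 to get x_1 ≡ x_2 (mod 100).
We now compute 13⁻¹ mod 100 explicitly. Euclid's algorithm: 100 = 7·13 + 9, 13 = 1·9 + 4, 9 = 2·4 + 1; back-substituting gives 1 = 77·13 − 10·100, so 13⁻¹ ≡ 77 (mod 100).
Then y ↦ 77(y − 78) is a two-sided inverse to T, so every y ∈ ℤ_{100} has a preimage.
Thus T is bijective.
Since T is bijective, we compute T⁻¹(83): solve 13x + 78 ≡ 83 (mod 100), i.e. 13x ≡ 5 (mod 100).
Multiplying by 13⁻¹ = 77 gives x ≡ 77·5 = 385 = 3·100 + 85 ≡ 85 (mod 100).
Check: T(85) = 13·85 + 78 = 1183 = 11·100 + 83 ≡ 83 (mod 100).

85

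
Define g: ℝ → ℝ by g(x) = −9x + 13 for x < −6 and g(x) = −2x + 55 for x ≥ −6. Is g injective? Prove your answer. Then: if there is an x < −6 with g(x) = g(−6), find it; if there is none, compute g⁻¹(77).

-64/9

Both pieces are strictly decreasing (slopes −9 and −2), so each is injective on its own interval.
The left piece maps (−∞, −6) onto (67, ∞); the right piece maps [−6, ∞) onto (−∞, 67].
These images are disjoint, so no value is attained by both pieces. So g is injective.
Because the two images are disjoint, no x < −6 has g(x) = g(−6), so we compute g⁻¹(77): 77 lies in (67, ∞), so solve −9x + 13 = 77: x = (77 − 13)/(−9) = −64/9.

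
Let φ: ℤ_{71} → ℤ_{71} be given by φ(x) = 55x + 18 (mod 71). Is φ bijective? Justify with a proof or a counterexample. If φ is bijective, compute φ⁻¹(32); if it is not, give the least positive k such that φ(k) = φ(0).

Suppose φ(x_1) = φ(x_2) in ℤ_{71}. Then 55x_1 + 18 ≡ 55x_2 + 18 (mod 71), hence 55(x_1 − x_2) ≡ 0 (mod 71).
Since gcd(55, 71) = 1, 55 is invertible modulo 71, hence x_1 − x_2 ≡ 0 (mod 71), i.e. x_1 = x_2.
We now compute 55⁻¹ mod 71 explicitly. Euclid's algorithm: 71 = 1·55 + 16, 55 = 3·16 + 7, 16 = 2·7 + 2, 7 = 3·2 + 1; back-substituting gives 1 = 31·55 − 24·71, so 55⁻¹ ≡ 31 (mod 71).
Then y ↦ 31(y − 18) is a two-sided inverse to φ, so every y ∈ ℤ_{71} has a preimage.
Therefore φ is bijective.
Since φ is bijective, we compute φ⁻¹(32): solve 55x + 18 ≡ 32 (mod 71), i.e. 55x ≡ 14 (mod 71).
Multiplying by 55⁻¹ = 31 gives x ≡ 31·14 = 434 = 6·71 + 8 ≡ 8 (mod 71).
Check: φ(8) = 55·8 + 18 = 458 = 6·71 + 32 ≡ 32 (mod 71).

8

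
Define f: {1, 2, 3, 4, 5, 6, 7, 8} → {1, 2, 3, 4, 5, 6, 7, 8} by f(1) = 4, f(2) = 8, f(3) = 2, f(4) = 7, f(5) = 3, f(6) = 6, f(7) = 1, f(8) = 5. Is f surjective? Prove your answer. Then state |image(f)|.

Every element of the codomain has a preimage: 1 = f(7), 2 = f(3), 3 = f(5), 4 = f(1), 5 = f(8), 6 = f(6), 7 = f(4), 8 = f(2).
Hence f is surjective.
The image of f is {1, 2, 3, 4, 5, 6, 7, 8}, which has 8 elements.

8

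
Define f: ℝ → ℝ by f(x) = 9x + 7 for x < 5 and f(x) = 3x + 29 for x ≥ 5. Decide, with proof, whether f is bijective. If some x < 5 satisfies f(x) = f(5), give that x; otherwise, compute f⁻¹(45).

Both pieces are strictly increasing (slopes 9 and 3), so each is injective on its own interval.
The left piece maps (−∞, 5) onto (−∞, 52); the right piece maps [5, ∞) onto [44, ∞).
These images overlap. In particular f(5) = 44 (right piece), and solving 9x + 7 = 44 on the left piece gives x = 37/9 < 5.
So f(37/9) = f(5) with 37/9 ≠ 5, and f is not injective, hence not bijective. This x = 37/9 is the requested value below 5.

37/9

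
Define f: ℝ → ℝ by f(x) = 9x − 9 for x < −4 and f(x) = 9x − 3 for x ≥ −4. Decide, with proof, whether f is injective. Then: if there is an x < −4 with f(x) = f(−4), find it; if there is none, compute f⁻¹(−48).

-13/3

Both pieces are strictly increasing (slopes 9 and 9), so each is injective on its own interval.
The left piece maps (−∞, −4) onto (−∞, −45); the right piece maps [−4, ∞) onto [−39, ∞).
These images are disjoint, so no value is attained by both pieces. So f is injective.
Because the two images are disjoint, no x < −4 has f(x) = f(−4), so we compute f⁻¹(−48): −48 lies in (−∞, −45), so solve 9x − 9 = −48: x = (−48 + 9)/9 = −13/3.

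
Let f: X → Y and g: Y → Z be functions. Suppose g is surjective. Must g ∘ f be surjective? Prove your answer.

No. Take X = {1}, Y = Z = {1, 2, 3, 4}, f(1) = 1, and g = identity (surjective).
Then (g ∘ f)(1) = 1, and 4 ∈ Z has no preimage under g ∘ f, so g ∘ f is not surjective.

not surjective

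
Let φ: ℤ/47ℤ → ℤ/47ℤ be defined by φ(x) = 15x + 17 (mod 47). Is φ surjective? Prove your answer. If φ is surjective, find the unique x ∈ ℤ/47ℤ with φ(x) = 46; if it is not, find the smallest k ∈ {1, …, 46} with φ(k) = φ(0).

Recall: surjectivity means every element of the codomain has a preimage under φ.
Since gcd(15, 47) = 1, 15 is invertible modulo 47. Euclid's algorithm: 47 = 3·15 + 2, 15 = 7·2 + 1; back-substituting gives 1 = 22·15 − 7·47, so 15⁻¹ ≡ 22 (mod 47).
For any y ∈ ℤ/47ℤ, x = 22(y − 17) mod 47 satisfies φ(x) = 15·22(y − 17) + 17 ≡ y (since 15·22 ≡ 1 mod 47). So every y has a preimage.
So φ is surjective.
Since φ is surjective, we compute φ⁻¹(46): solve 15x + 17 ≡ 46 (mod 47), i.e. 15x ≡ 29 (mod 47).
Multiplying by 15⁻¹ = 22 gives x ≡ 22·29 = 638 = 13·47 + 27 ≡ 27 (mod 47).
Check: φ(27) = 15·27 + 17 = 422 = 8·47 + 46 ≡ 46 (mod 47).

27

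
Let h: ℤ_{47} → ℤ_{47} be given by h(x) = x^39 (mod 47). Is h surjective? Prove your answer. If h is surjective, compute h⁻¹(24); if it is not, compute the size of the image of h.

Since 47 is prime, the nonzero elements of ℤ_{47} form a cyclic group of order 46.
As gcd(39, 46) = 1, raising to the 39th power is a bijection on this group: if x_1^39 ≡ x_2^39 then (x_1x_2^{−1})^39 = 1, and the only element of order dividing gcd(39, 46) = 1 is 1, so x_1 = x_2.
With h(0) = 0 this makes h injective on all of ℤ_{47}, hence bijective (finite equal-size domain and codomain). In particular h is surjective.
Since h is surjective, we find the preimage of 24. The inverse of x ↦ x^39 on (ℤ_{47})^× is x ↦ x^13, because 39·13 = 507 = 11·46 + 1 ≡ 1 (mod 46) and x^{46} = 1 for x ≠ 0 (Fermat). So h⁻¹(24) = 24^13 mod 47.
Repeated squaring mod 47: 24^1 ≡ 24, 24^2 ≡ 24² = 576 ≡ 12, 24^4 ≡ 12² = 144 ≡ 3, 24^8 ≡ 3² = 9. Since 13 = 8 + 4 + 1, 24^13 ≡ 9·3·24: 9·3 = 27, then 27·24 = 648 ≡ 37. So 24^13 ≡ 37 (mod 47).
Hence h⁻¹(24) = 37.

37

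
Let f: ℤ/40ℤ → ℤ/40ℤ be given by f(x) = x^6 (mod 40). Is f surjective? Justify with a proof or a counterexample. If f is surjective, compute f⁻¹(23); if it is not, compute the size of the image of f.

f(4): Repeated squaring mod 40: 4^1 ≡ 4, 4^2 ≡ 4² = 16, 4^4 ≡ 16² = 256 ≡ 16. Since 6 = 4 + 2, 4^6 ≡ 16·16: 16·16 = 256 ≡ 16. So 4^6 ≡ 16 (mod 40).
f(6): Repeated squaring mod 40: 6^1 ≡ 6, 6^2 ≡ 6² = 36, 6^4 ≡ 36² = 1296 ≡ 16. Since 6 = 4 + 2, 6^6 ≡ 16·36: 16·36 = 576 ≡ 16. So 6^6 ≡ 16 (mod 40).
So f(4) = f(6) = 16 while 4 ≠ 6, therefore f is not injective.
A non-injective map from the 40-element set ℤ/40ℤ to itself takes at most 39 distinct values, so it cannot be surjective. So f is not surjective.
Since f is not surjective, we determine |image(f)|. Computing x^6 mod 40 for each x (by repeated squaring, reducing mod 40 at every step), the values f(0), f(1), …, f(39) are: 0, 1, 24, 9, 16, 25, 16, 9, 24, 1, 0, 1, 24, 9, 16, 25, 16, 9, 24, 1, 0, 1, 24, 9, 16, 25, 16, 9, 24, 1, 0, 1, 24, 9, 16, 25, 16, 9, 24, 1.
The distinct values are {0, 1, 9, 16, 24, 25}; there are 6 of them.

6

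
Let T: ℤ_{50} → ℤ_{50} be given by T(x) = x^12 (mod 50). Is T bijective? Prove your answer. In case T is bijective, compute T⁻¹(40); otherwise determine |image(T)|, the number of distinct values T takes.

12

T(1) = 1^12 = 1.
T(7): Repeated squaring mod 50: 7^1 ≡ 7, 7^2 ≡ 7² = 49, 7^4 ≡ 49² = 2401 ≡ 1, 7^8 ≡ 1² = 1. Since 12 = 8 + 4, 7^12 ≡ 1·1: 1·1 = 1. So 7^12 ≡ 1 (mod 50).
So T(1) = T(7) = 1 while 1 ≠ 7, therefore T is not injective, hence not bijective.
Since T is not bijective, we determine |image(T)|. Computing x^12 mod 50 for each x (by repeated squaring, reducing mod 50 at every step), the values T(0), T(1), …, T(49) are: 0, 1, 46, 41, 16, 25, 36, 1, 36, 31, 0, 21, 6, 31, 46, 25, 6, 11, 26, 11, 0, 41, 16, 21, 26, 25, 26, 21, 16, 41, 0, 11, 26, 11, 6, 25, 46, 31, 6, 21, 0, 31, 36, 1, 36, 25, 16, 41, 46, 1.
The distinct values are {0, 1, 6, 11, 16, 21, 25, 26, 31, 36, 41, 46}; there are 12 of them.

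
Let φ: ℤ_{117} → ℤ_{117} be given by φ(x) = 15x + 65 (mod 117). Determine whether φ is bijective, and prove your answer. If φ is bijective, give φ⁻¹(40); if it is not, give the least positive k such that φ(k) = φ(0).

We have gcd(15, 117) = 3 > 1. Taking a = 0 and b = 39: φ(0) = 65 and φ(39) = 15·39 + 65 = 650 ≡ 65 (mod 117).
So φ(0) = φ(39) while 0 ≠ 39, therefore φ is not injective, hence not bijective.
Since φ is not bijective, we find the least positive k with φ(k) = φ(0): this means 15k ≡ 0 (mod 117), i.e. 117 ∣ 15k. Since gcd(15, 117) = 3, dividing through by 3 this holds exactly when 39 ∣ 5k, and as gcd(5, 39) = 1, exactly when 39 ∣ k.
The smallest positive such k is 39.

39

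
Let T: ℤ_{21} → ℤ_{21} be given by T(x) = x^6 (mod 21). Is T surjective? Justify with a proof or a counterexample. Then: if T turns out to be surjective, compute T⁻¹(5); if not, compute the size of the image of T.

T(1) = 1^6 = 1.
T(2): Repeated squaring mod 21: 2^1 ≡ 2, 2^2 ≡ 2² = 4, 2^4 ≡ 4² = 16. Since 6 = 4 + 2, 2^6 ≡ 16·4: 16·4 = 64 ≡ 1. So 2^6 ≡ 1 (mod 21).
So T(1) = T(2) = 1 while 1 ≠ 2, thus T is not injective.
A non-injective map from the 21-element set ℤ_{21} to itself takes at most 20 distinct values, so it cannot be surjective. Hence T is not surjective.
Since T is not surjective, we determine |image(T)|. Computing x^6 mod 21 for each x (by repeated squaring, reducing mod 21 at every step), the values T(0), T(1), …, T(20) are: 0, 1, 1, 15, 1, 1, 15, 7, 1, 15, 1, 1, 15, 1, 7, 15, 1, 1, 15, 1, 1.
The distinct values are {0, 1, 7, 15}; there are 4 of them.

4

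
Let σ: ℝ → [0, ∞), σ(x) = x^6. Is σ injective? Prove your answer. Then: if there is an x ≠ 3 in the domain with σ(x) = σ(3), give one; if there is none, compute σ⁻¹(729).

-3

σ(3) = 729 = (−3)^6 = σ(−3) (since 6 is even), with 3 ≠ −3. So σ is not injective.
For the follow-up, such an x exists: taking x = −3 ∈ ℝ gives σ(−3) = 729 = σ(3) with −3 ≠ 3.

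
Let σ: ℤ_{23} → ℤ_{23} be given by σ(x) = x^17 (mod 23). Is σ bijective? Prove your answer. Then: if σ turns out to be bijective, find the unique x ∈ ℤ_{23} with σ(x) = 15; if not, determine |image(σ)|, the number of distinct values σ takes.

Since 23 is prime, the nonzero elements of ℤ_{23} form a cyclic group of order 22.
As gcd(17, 22) = 1, raising to the 17th power is a bijection on this group: if s^17 ≡ t^17 then (st^{−1})^17 = 1, and the only element of order dividing gcd(17, 22) = 1 is 1, so s = t.
With σ(0) = 0 this makes σ injective on all of ℤ_{23}, hence bijective (finite equal-size domain and codomain). In particular σ is bijective.
Since σ is bijective, we find the preimage of 15. The inverse of x ↦ x^17 on (ℤ_{23})^× is x ↦ x^13, because 17·13 = 221 = 10·22 + 1 ≡ 1 (mod 22) and x^{22} = 1 for x ≠ 0 (Fermat). So σ⁻¹(15) = 15^13 mod 23.
Repeated squaring mod 23: 15^1 ≡ 15, 15^2 ≡ 15² = 225 ≡ 18, 15^4 ≡ 18² = 324 ≡ 2, 15^8 ≡ 2² = 4. Since 13 = 8 + 4 + 1, 15^13 ≡ 4·2·15: 4·2 = 8, then 8·15 = 120 ≡ 5. So 15^13 ≡ 5 (mod 23).
Hence σ⁻¹(15) = 5.

5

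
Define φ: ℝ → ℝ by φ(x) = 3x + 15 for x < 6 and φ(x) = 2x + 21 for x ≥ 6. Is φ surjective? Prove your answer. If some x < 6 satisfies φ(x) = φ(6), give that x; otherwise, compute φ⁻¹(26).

11/3

Both pieces are strictly increasing (slopes 3 and 2), so each is injective on its own interval.
The left piece maps (−∞, 6) onto (−∞, 33); the right piece maps [6, ∞) onto [33, ∞).
These images together cover ℝ, so φ is surjective.
Because the two images are disjoint, no x < 6 has φ(x) = φ(6), so we compute φ⁻¹(26): 26 lies in (−∞, 33), so solve 3x + 15 = 26: x = (26 − 15)/3 = 11/3.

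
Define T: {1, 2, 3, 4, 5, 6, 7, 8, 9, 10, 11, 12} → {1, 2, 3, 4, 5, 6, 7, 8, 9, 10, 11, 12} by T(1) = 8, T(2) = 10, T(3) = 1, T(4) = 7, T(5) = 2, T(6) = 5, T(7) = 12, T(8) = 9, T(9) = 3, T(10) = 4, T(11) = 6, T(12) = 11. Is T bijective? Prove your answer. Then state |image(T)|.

12

The values 8, 10, 1, 7, 2, 5, 12, 9, 3, 4, 6, 11 are a permutation of {1, 2, 3, 4, 5, 6, 7, 8, 9, 10, 11, 12}: each element appears exactly once.
So T is injective and surjective, hence bijective.
The image of T is {1, 2, 3, 4, 5, 6, 7, 8, 9, 10, 11, 12}, which has 12 elements.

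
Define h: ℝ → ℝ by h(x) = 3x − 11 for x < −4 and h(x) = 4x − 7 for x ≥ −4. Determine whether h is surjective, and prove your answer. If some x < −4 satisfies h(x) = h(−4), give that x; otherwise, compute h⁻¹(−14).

Both pieces are strictly increasing (slopes 3 and 4), so each is injective on its own interval.
The left piece maps (−∞, −4) onto (−∞, −23); the right piece maps [−4, ∞) onto [−23, ∞).
These images together cover ℝ, so h is surjective.
Because the two images are disjoint, no x < −4 has h(x) = h(−4), so we compute h⁻¹(−14): −14 lies in [−23, ∞), so solve 4x − 7 = −14: x = (−14 + 7)/4 = −7/4.

-7/4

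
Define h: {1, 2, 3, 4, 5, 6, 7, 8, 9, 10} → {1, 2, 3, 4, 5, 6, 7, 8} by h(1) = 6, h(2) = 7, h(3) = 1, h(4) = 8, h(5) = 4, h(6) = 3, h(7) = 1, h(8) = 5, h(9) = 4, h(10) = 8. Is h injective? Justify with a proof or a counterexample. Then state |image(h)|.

7

h(3) = 1 = h(7) with 3 ≠ 7, so h is not injective.
The image of h is {1, 3, 4, 5, 6, 7, 8}, which has 7 elements.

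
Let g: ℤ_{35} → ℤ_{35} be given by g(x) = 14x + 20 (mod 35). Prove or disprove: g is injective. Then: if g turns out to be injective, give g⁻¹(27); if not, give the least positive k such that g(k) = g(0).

5

We have gcd(14, 35) = 7 > 1. Taking u = 0 and v = 5: g(0) = 20 and g(5) = 14·5 + 20 = 90 ≡ 20 (mod 35).
So g(0) = g(5) while 0 ≠ 5, therefore g is not injective.
Since g is not injective, we find the least positive k with g(k) = g(0): this means 14k ≡ 0 (mod 35), i.e. 35 ∣ 14k. Since gcd(14, 35) = 7, dividing through by 7 this holds exactly when 5 ∣ 2k, and as gcd(2, 5) = 1, exactly when 5 ∣ k.
The smallest positive such k is 5.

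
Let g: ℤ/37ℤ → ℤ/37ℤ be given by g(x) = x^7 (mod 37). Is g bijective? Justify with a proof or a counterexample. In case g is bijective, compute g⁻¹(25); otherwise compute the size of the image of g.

21

Since 37 is prime, the nonzero elements of ℤ/37ℤ form a cyclic group of order 36.
As gcd(7, 36) = 1, raising to the 7th power is a bijection on this group: if a^7 ≡ b^7 then (ab^{−1})^7 = 1, and the only element of order dividing gcd(7, 36) = 1 is 1, so a = b.
With g(0) = 0 this makes g injective on all of ℤ/37ℤ, hence bijective (finite equal-size domain and codomain). In particular g is bijective.
Since g is bijective, we find the preimage of 25. The inverse of x ↦ x^7 on (ℤ/37ℤ)^× is x ↦ x^31, because 7·31 = 217 = 6·36 + 1 ≡ 1 (mod 36) and x^{36} = 1 for x ≠ 0 (Fermat). So g⁻¹(25) = 25^31 mod 37.
Repeated squaring mod 37: 25^1 ≡ 25, 25^2 ≡ 25² = 625 ≡ 33, 25^4 ≡ 33² = 1089 ≡ 16, 25^8 ≡ 16² = 256 ≡ 34, 25^16 ≡ 34² = 1156 ≡ 9. Since 31 = 16 + 8 + 4 + 2 + 1, 25^31 ≡ 9·34·16·33·25: 9·34 = 306 ≡ 10, then 10·16 = 160 ≡ 12, then 12·33 = 396 ≡ 26, then 26·25 = 650 ≡ 21. So 25^31 ≡ 21 (mod 37).
Hence g⁻¹(25) = 21.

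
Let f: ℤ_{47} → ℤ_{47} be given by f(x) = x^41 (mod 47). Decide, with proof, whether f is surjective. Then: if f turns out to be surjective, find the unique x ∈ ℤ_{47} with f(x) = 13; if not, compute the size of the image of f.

Since 47 is prime, the nonzero elements of ℤ_{47} form a cyclic group of order 46.
As gcd(41, 46) = 1, raising to the 41st power is a bijection on this group: if u^41 ≡ v^41 then (uv^{−1})^41 = 1, and the only element of order dividing gcd(41, 46) = 1 is 1, so u = v.
With f(0) = 0 this makes f injective on all of ℤ_{47}, hence bijective (finite equal-size domain and codomain). In particular f is surjective.
Since f is surjective, we find the preimage of 13. The inverse of x ↦ x^41 on (ℤ_{47})^× is x ↦ x^9, because 41·9 = 369 = 8·46 + 1 ≡ 1 (mod 46) and x^{46} = 1 for x ≠ 0 (Fermat). So f⁻¹(13) = 13^9 mod 47.
Repeated squaring mod 47: 13^1 ≡ 13, 13^2 ≡ 13² = 169 ≡ 28, 13^4 ≡ 28² = 784 ≡ 32, 13^8 ≡ 32² = 1024 ≡ 37. Since 9 = 8 + 1, 13^9 ≡ 37·13: 37·13 = 481 ≡ 11. So 13^9 ≡ 11 (mod 47).
Hence f⁻¹(13) = 11.

11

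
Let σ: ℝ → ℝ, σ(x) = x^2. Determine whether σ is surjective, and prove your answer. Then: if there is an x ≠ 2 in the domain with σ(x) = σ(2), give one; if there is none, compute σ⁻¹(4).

Since 2 is even, x^2 ≥ 0 for all x ∈ ℝ, so −1 ∈ ℝ has no preimage. So σ is not surjective.
For the follow-up, such an x exists: taking x = −2 ∈ ℝ gives σ(−2) = 4 = σ(2) with −2 ≠ 2.

-2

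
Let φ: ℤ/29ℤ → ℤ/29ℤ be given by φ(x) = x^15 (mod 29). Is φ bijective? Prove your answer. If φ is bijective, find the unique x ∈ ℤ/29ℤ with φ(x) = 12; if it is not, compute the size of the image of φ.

Since 29 is prime, the nonzero elements of ℤ/29ℤ form a cyclic group of order 28.
As gcd(15, 28) = 1, raising to the 15th power is a bijection on this group: if x_1^15 ≡ x_2^15 then (x_1x_2^{−1})^15 = 1, and the only element of order dividing gcd(15, 28) = 1 is 1, so x_1 = x_2.
With φ(0) = 0 this makes φ injective on all of ℤ/29ℤ, hence bijective (finite equal-size domain and codomain). In particular φ is bijective.
Since φ is bijective, we find the preimage of 12. The inverse of x ↦ x^15 on (ℤ/29ℤ)^× is x ↦ x^15, because 15·15 = 225 = 8·28 + 1 ≡ 1 (mod 28) and x^{28} = 1 for x ≠ 0 (Fermat). So φ⁻¹(12) = 12^15 mod 29.
Repeated squaring mod 29: 12^1 ≡ 12, 12^2 ≡ 12² = 144 ≡ 28, 12^4 ≡ 28² = 784 ≡ 1, 12^8 ≡ 1² = 1. Since 15 = 8 + 4 + 2 + 1, 12^15 ≡ 1·1·28·12: 1·1 = 1, then 1·28 = 28, then 28·12 = 336 ≡ 17. So 12^15 ≡ 17 (mod 29).
Hence φ⁻¹(12) = 17.

17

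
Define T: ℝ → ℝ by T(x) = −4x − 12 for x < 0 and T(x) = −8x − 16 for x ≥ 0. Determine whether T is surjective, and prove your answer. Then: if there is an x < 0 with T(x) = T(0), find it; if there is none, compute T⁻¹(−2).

Both pieces are strictly decreasing (slopes −4 and −8), so each is injective on its own interval.
The left piece maps (−∞, 0) onto (−12, ∞); the right piece maps [0, ∞) onto (−∞, −16].
The union (−12, ∞) ∪ (−∞, −16] omits the interval between −12 and −16; in particular −12 has no preimage. So T is not surjective.
Because the two images are disjoint, no x < 0 has T(x) = T(0), so we compute T⁻¹(−2): −2 lies in (−12, ∞), so solve −4x − 12 = −2: x = (−2 + 12)/(−4) = −5/2.

-5/2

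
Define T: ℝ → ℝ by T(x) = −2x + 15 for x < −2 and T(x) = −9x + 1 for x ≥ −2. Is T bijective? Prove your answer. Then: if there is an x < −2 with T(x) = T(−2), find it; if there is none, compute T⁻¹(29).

-7

Both pieces are strictly decreasing (slopes −2 and −9), so each is injective on its own interval.
The left piece maps (−∞, −2) onto (19, ∞); the right piece maps [−2, ∞) onto (−∞, 19].
Since 19 = 19, the images partition ℝ: T is injective and surjective, hence bijective.
Because the two images are disjoint, no x < −2 has T(x) = T(−2), so we compute T⁻¹(29): 29 lies in (19, ∞), so solve −2x + 15 = 29: x = (29 − 15)/(−2) = −7.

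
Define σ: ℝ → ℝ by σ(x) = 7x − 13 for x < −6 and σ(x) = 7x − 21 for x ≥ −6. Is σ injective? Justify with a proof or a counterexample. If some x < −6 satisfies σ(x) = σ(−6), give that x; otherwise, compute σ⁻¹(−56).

-50/7

Both pieces are strictly increasing (slopes 7 and 7), so each is injective on its own interval.
The left piece maps (−∞, −6) onto (−∞, −55); the right piece maps [−6, ∞) onto [−63, ∞).
These images overlap. In particular σ(−6) = −63 (right piece), and solving 7x − 13 = −63 on the left piece gives x = −50/7 < −6.
So σ(−50/7) = σ(−6) with −50/7 ≠ −6, and σ is not injective. This x = −50/7 is the requested value below −6.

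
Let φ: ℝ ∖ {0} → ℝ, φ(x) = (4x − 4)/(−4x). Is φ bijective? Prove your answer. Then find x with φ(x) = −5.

If φ(x) = −1, cross-multiplying gives −4(4x − 4) = 4(−4x), which simplifies to 16 = 0 — false.  So −1 has no preimage and φ is not surjective.
Thus φ is not bijective.
Solving φ(x) = −5: cross-multiplying gives 4x − 4 = −5(−4x), which rearranges to −16x = 4, so x = −1/4.

-1/4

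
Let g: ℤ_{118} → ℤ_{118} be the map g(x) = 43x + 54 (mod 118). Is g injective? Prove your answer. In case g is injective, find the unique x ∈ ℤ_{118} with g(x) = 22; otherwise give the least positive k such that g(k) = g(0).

2

If g(s) = g(t), then 43s ≡ 43t (mod 118). Because gcd(43, 118) = 1, we may cancel 43 to get s ≡ t (mod 118).
So g is injective.
We now compute 43⁻¹ mod 118 explicitly. Euclid's algorithm: 118 = 2·43 + 32, 43 = 1·32 + 11, 32 = 2·11 + 10, 11 = 1·10 + 1; back-substituting gives 1 = 11·43 − 4·118, so 43⁻¹ ≡ 11 (mod 118).
Since g is injective, we compute g⁻¹(22): solve 43x + 54 ≡ 22 (mod 118), i.e. 43x ≡ 86 (mod 118).
Multiplying by 43⁻¹ = 11 gives x ≡ 11·86 = 946 = 8·118 + 2 ≡ 2 (mod 118).
Check: g(2) = 43·2 + 54 = 140 = 1·118 + 22 ≡ 22 (mod 118).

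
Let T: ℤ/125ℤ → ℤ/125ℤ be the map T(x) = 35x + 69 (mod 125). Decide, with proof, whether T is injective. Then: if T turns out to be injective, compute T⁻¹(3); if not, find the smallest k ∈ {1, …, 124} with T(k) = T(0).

25

We have gcd(35, 125) = 5 > 1. Taking s = 0 and t = 25: T(0) = 69 and T(25) = 35·25 + 69 = 944 ≡ 69 (mod 125).
So T(0) = T(25) while 0 ≠ 25, thus T is not injective.
Since T is not injective, we find the least positive k with T(k) = T(0): this means 35k ≡ 0 (mod 125), i.e. 125 ∣ 35k. Since gcd(35, 125) = 5, dividing through by 5 this holds exactly when 25 ∣ 7k, and as gcd(7, 25) = 1, exactly when 25 ∣ k.
The smallest positive such k is 25.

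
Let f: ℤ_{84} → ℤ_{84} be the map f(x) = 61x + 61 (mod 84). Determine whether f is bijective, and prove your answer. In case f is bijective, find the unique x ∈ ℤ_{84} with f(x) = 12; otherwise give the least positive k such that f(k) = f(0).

Suppose f(a) = f(b) in ℤ_{84}. Then 61a + 61 ≡ 61b + 61 (mod 84), therefore 61(a − b) ≡ 0 (mod 84).
Since gcd(61, 84) = 1, 61 is invertible modulo 84, hence a − b ≡ 0 (mod 84), i.e. a = b.
We now compute 61⁻¹ mod 84 explicitly. Euclid's algorithm: 84 = 1·61 + 23, 61 = 2·23 + 15, 23 = 1·15 + 8, 15 = 1·8 + 7, 8 = 1·7 + 1; back-substituting gives 1 = 73·61 − 53·84, so 61⁻¹ ≡ 73 (mod 84).
Then y ↦ 73(y − 61) is a two-sided inverse to f, so every y ∈ ℤ_{84} has a preimage.
Hence f is bijective.
Since f is bijective, we find f⁻¹(12): we need 61x ≡ 12 − 61 ≡ 35 (mod 84). Using 61⁻¹ = 73: x ≡ 73·35 = 2555 = 30·84 + 35, so x = 35.
Check: f(35) = 61·35 + 61 = 2196 = 26·84 + 12 ≡ 12 (mod 84).

35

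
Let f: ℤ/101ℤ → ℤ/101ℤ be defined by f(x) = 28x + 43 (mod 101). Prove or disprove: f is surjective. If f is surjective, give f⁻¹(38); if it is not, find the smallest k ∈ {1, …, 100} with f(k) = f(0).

90

By definition, f is surjective if every y in the codomain equals f(x) for some x in the domain.
Since gcd(28, 101) = 1, 28 is invertible modulo 101. Euclid's algorithm: 101 = 3·28 + 17, 28 = 1·17 + 11, 17 = 1·11 + 6, 11 = 1·6 + 5, 6 = 1·5 + 1; back-substituting gives 1 = 83·28 − 23·101, so 28⁻¹ ≡ 83 (mod 101).
Then y ↦ 83(y − 43) is a two-sided inverse to f, so every y ∈ ℤ/101ℤ has a preimage.
Thus f is surjective.
Since f is surjective, we find f⁻¹(38): we need 28x ≡ 38 − 43 ≡ 96 (mod 101). Using 28⁻¹ = 83: x ≡ 83·96 = 7968 = 78·101 + 90, so x = 90.
Check: f(90) = 28·90 + 43 = 2563 = 25·101 + 38 ≡ 38 (mod 101).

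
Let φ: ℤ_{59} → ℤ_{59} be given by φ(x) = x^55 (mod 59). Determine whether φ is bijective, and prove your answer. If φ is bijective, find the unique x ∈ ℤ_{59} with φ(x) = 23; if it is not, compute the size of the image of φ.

Since 59 is prime, the nonzero elements of ℤ_{59} form a cyclic group of order 58.
As gcd(55, 58) = 1, raising to the 55th power is a bijection on this group: if x_1^55 ≡ x_2^55 then (x_1x_2^{−1})^55 = 1, and the only element of order dividing gcd(55, 58) = 1 is 1, so x_1 = x_2.
With φ(0) = 0 this makes φ injective on all of ℤ_{59}, hence bijective (finite equal-size domain and codomain). In particular φ is bijective.
Since φ is bijective, we find the preimage of 23. The inverse of x ↦ x^55 on (ℤ_{59})^× is x ↦ x^19, because 55·19 = 1045 = 18·58 + 1 ≡ 1 (mod 58) and x^{58} = 1 for x ≠ 0 (Fermat). So φ⁻¹(23) = 23^19 mod 59.
Repeated squaring mod 59: 23^1 ≡ 23, 23^2 ≡ 23² = 529 ≡ 57, 23^4 ≡ 57² = 3249 ≡ 4, 23^8 ≡ 4² = 16, 23^16 ≡ 16² = 256 ≡ 20. Since 19 = 16 + 2 + 1, 23^19 ≡ 20·57·23: 20·57 = 1140 ≡ 19, then 19·23 = 437 ≡ 24. So 23^19 ≡ 24 (mod 59).
Hence φ⁻¹(23) = 24.

24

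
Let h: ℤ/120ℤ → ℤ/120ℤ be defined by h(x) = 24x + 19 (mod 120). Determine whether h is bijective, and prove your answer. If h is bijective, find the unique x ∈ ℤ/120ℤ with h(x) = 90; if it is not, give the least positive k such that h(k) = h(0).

Recall that injectivity means: for all x_1, x_2 in the domain, h(x_1) = h(x_2) implies x_1 = x_2.
We have gcd(24, 120) = 24 > 1. Taking x_1 = 0 and x_2 = 5: h(0) = 19 and h(5) = 24·5 + 19 = 139 ≡ 19 (mod 120).
So h(0) = h(5) while 0 ≠ 5, thus h is not injective, hence not bijective.
Since h is not bijective, we find the least positive k with h(k) = h(0): this means 24k ≡ 0 (mod 120), i.e. 120 ∣ 24k. Since gcd(24, 120) = 24, dividing through by 24 this holds exactly when 5 ∣ k.
The smallest positive such k is 5.

5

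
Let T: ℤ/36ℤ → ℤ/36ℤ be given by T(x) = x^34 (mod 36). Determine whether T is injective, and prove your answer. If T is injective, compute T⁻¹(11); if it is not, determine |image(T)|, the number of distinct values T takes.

8

T(0) = 0^34 = 0.
T(6): Repeated squaring mod 36: 6^1 ≡ 6, 6^2 ≡ 6² = 36 ≡ 0, 6^4 ≡ 0² = 0, 6^8 ≡ 0² = 0, 6^16 ≡ 0² = 0, 6^32 ≡ 0² = 0. Since 34 = 32 + 2, 6^34 ≡ 0·0: 0·0 = 0. So 6^34 ≡ 0 (mod 36).
So T(0) = T(6) = 0 while 0 ≠ 6, so T is not injective.
Since T is not injective, we determine |image(T)|. Computing x^34 mod 36 for each x (by repeated squaring, reducing mod 36 at every step), the values T(0), T(1), …, T(35) are: 0, 1, 16, 9, 4, 13, 0, 25, 28, 9, 28, 25, 0, 13, 4, 9, 16, 1, 0, 1, 16, 9, 4, 13, 0, 25, 28, 9, 28, 25, 0, 13, 4, 9, 16, 1.
The distinct values are {0, 1, 4, 9, 13, 16, 25, 28}; there are 8 of them.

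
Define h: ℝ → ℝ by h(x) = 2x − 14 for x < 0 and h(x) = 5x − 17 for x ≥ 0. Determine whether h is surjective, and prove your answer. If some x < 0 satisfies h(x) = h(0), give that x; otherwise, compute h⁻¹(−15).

-3/2

Both pieces are strictly increasing (slopes 2 and 5), so each is injective on its own interval.
The left piece maps (−∞, 0) onto (−∞, −14); the right piece maps [0, ∞) onto [−17, ∞).
The union (−∞, −14) ∪ [−17, ∞) covers ℝ, so h is surjective.
For the follow-up: the images overlap, so an x < 0 with h(x) = h(0) exists. h(0) = −17; solving 2x − 14 = −17 for x < 0 gives x = (−17 + 14)/2 = −3/2.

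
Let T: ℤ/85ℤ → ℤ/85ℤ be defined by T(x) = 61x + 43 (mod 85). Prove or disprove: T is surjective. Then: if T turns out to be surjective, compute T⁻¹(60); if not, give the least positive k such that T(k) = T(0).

Recall that T is surjective if every y in the codomain equals T(x) for some x in the domain.
Since gcd(61, 85) = 1, 61 is invertible modulo 85. Euclid's algorithm: 85 = 1·61 + 24, 61 = 2·24 + 13, 24 = 1·13 + 11, 13 = 1·11 + 2, 11 = 5·2 + 1; back-substituting gives 1 = 46·61 − 33·85, so 61⁻¹ ≡ 46 (mod 85).
For any y ∈ ℤ/85ℤ, x = 46(y − 43) mod 85 satisfies T(x) = 61·46(y − 43) + 43 ≡ y (since 61·46 ≡ 1 mod 85). So every y has a preimage.
Hence T is surjective.
Since T is surjective, we find T⁻¹(60): we need 61x ≡ 60 − 43 ≡ 17 (mod 85). Using 61⁻¹ = 46: x ≡ 46·17 = 782 = 9·85 + 17, so x = 17.
Check: T(17) = 61·17 + 43 = 1080 = 12·85 + 60 ≡ 60 (mod 85).

17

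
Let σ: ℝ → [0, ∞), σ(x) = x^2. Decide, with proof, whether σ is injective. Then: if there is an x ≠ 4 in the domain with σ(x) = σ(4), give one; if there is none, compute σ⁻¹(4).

σ(4) = 16 = (−4)^2 = σ(−4) (since 2 is even), with 4 ≠ −4. So σ is not injective.
For the follow-up, such an x exists: taking x = −4 ∈ ℝ gives σ(−4) = 16 = σ(4) with −4 ≠ 4.

-4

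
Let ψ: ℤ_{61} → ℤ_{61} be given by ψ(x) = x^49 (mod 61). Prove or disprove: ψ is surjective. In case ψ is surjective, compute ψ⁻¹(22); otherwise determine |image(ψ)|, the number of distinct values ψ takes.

Since 61 is prime, the nonzero elements of ℤ_{61} form a cyclic group of order 60.
As gcd(49, 60) = 1, raising to the 49th power is a bijection on this group: if a^49 ≡ b^49 then (ab^{−1})^49 = 1, and the only element of order dividing gcd(49, 60) = 1 is 1, so a = b.
With ψ(0) = 0 this makes ψ injective on all of ℤ_{61}, hence bijective (finite equal-size domain and codomain). In particular ψ is surjective.
Since ψ is surjective, we find the preimage of 22. The inverse of x ↦ x^49 on (ℤ_{61})^× is x ↦ x^49, because 49·49 = 2401 = 40·60 + 1 ≡ 1 (mod 60) and x^{60} = 1 for x ≠ 0 (Fermat). So ψ⁻¹(22) = 22^49 mod 61.
Repeated squaring mod 61: 22^1 ≡ 22, 22^2 ≡ 22² = 484 ≡ 57, 22^4 ≡ 57² = 3249 ≡ 16, 22^8 ≡ 16² = 256 ≡ 12, 22^16 ≡ 12² = 144 ≡ 22, 22^32 ≡ 22² = 484 ≡ 57. Since 49 = 32 + 16 + 1, 22^49 ≡ 57·22·22: 57·22 = 1254 ≡ 34, then 34·22 = 748 ≡ 16. So 22^49 ≡ 16 (mod 61).
Hence ψ⁻¹(22) = 16.

16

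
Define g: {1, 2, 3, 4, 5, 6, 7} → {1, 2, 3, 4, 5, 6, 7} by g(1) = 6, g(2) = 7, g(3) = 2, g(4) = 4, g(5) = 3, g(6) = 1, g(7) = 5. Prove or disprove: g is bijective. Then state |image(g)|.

7

The values 6, 7, 2, 4, 3, 1, 5 are a permutation of {1, 2, 3, 4, 5, 6, 7}: each element appears exactly once.
So g is injective and surjective, hence bijective.
The image of g is {1, 2, 3, 4, 5, 6, 7}, which has 7 elements.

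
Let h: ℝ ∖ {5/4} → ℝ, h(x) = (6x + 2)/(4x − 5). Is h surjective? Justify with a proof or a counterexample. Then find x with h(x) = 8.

If h(x) = 3/2, cross-multiplying gives 4(6x + 2) = 6(4x − 5), which simplifies to 8 = −30 — false.  So 3/2 has no preimage and h is not surjective.
Solving h(x) = 8: cross-multiplying gives 6x + 2 = 8(4x − 5), which rearranges to −26x = −42, so x = 21/13.

21/13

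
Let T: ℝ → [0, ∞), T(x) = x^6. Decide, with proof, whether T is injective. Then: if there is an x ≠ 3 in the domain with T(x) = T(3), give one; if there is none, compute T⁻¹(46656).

-3

T(3) = 729 = (−3)^6 = T(−3) (since 6 is even), with 3 ≠ −3. So T is not injective.
For the follow-up, such an x exists: taking x = −3 ∈ ℝ gives T(−3) = 729 = T(3) with −3 ≠ 3.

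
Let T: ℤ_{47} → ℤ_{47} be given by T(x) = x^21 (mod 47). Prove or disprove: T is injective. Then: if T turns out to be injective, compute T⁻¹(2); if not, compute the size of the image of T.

Since 47 is prime, the nonzero elements of ℤ_{47} form a cyclic group of order 46.
As gcd(21, 46) = 1, raising to the 21st power is a bijection on this group: if u^21 ≡ v^21 then (uv^{−1})^21 = 1, and the only element of order dividing gcd(21, 46) = 1 is 1, so u = v.
With T(0) = 0 this makes T injective on all of ℤ_{47}, hence bijective (finite equal-size domain and codomain). In particular T is injective.
Since T is injective, we find the preimage of 2. The inverse of x ↦ x^21 on (ℤ_{47})^× is x ↦ x^11, because 21·11 = 231 = 5·46 + 1 ≡ 1 (mod 46) and x^{46} = 1 for x ≠ 0 (Fermat). So T⁻¹(2) = 2^11 mod 47.
Repeated squaring mod 47: 2^1 ≡ 2, 2^2 ≡ 2² = 4, 2^4 ≡ 4² = 16, 2^8 ≡ 16² = 256 ≡ 21. Since 11 = 8 + 2 + 1, 2^11 ≡ 21·4·2: 21·4 = 84 ≡ 37, then 37·2 = 74 ≡ 27. So 2^11 ≡ 27 (mod 47).
Hence T⁻¹(2) = 27.

27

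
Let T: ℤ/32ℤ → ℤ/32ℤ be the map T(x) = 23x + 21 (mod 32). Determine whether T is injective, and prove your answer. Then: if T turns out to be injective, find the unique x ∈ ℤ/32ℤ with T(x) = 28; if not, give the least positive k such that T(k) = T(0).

17

If T(x_1) = T(x_2), then 23x_1 ≡ 23x_2 (mod 32). Because gcd(23, 32) = 1, we may cancel 23 to get x_1 ≡ x_2 (mod 32).
Therefore T is injective.
We now compute 23⁻¹ mod 32 explicitly. Euclid's algorithm: 32 = 1·23 + 9, 23 = 2·9 + 5, 9 = 1·5 + 4, 5 = 1·4 + 1; back-substituting gives 1 = 7·23 − 5·32, so 23⁻¹ ≡ 7 (mod 32).
Since T is injective, we find T⁻¹(28): we need 23x ≡ 28 − 21 ≡ 7 (mod 32). Using 23⁻¹ = 7: x ≡ 7·7 = 49 = 1·32 + 17, so x = 17.
Check: T(17) = 23·17 + 21 = 412 = 12·32 + 28 ≡ 28 (mod 32).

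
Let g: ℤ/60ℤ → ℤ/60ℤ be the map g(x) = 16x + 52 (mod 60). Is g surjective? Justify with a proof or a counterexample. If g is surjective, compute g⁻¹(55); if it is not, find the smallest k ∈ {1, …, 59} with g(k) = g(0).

Since gcd(16, 60) = 4, we have 16x ≡ 0 (mod 4) for all x, so g(x) ≡ 0 (mod 4).
But 1 ≢ 0 (mod 4), so 1 ∈ ℤ/60ℤ has no preimage. Hence g is not surjective.
Since g is not surjective, we find the least positive k with g(k) = g(0): this means 16k ≡ 0 (mod 60), i.e. 60 ∣ 16k. Since gcd(16, 60) = 4, dividing through by 4 this holds exactly when 15 ∣ 4k, and as gcd(4, 15) = 1, exactly when 15 ∣ k.
The smallest positive such k is 15.

15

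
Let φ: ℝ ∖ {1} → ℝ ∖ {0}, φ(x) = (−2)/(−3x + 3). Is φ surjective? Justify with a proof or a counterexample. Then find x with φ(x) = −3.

For any y ≠ 0, solving y(−3x + 3) = −2 for x gives a well-defined x ≠ 1. So φ is surjective.
Solving φ(x) = −3: cross-multiplying gives −2 = −3(−3x + 3), which rearranges to −9x = −7, so x = 7/9.

7/9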